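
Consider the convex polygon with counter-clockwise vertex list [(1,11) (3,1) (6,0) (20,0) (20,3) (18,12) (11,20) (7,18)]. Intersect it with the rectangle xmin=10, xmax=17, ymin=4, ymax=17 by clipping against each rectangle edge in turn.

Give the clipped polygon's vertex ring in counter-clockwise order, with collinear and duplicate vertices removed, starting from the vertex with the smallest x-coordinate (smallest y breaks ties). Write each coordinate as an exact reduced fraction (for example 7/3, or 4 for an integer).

1. After x ≥ 10: [(10,0) (20,0) (20,3) (18,12) (11,20) (10,39/2)]
2. After x ≤ 17: [(10,0) (17,0) (17,92/7) (11,20) (10,39/2)]
3. After y ≥ 4: [(10,4) (17,4) (17,92/7) (11,20) (10,39/2)]
4. After y ≤ 17: [(10,17) (10,4) (17,4) (17,92/7) (109/8,17)]
5. Canonical ring: [(10,4) (17,4) (17,92/7) (109/8,17) (10,17)]

Clipped polygon: [(10,4) (17,4) (17,92/7) (109/8,17) (10,17)]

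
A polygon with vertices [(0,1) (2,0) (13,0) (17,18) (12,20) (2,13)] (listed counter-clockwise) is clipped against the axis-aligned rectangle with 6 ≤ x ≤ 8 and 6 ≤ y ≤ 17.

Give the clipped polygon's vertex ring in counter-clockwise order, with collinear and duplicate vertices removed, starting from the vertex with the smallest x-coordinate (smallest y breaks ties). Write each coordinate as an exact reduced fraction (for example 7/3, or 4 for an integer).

1. After x ≥ 6: [(6,0) (13,0) (17,18) (12,20) (6,79/5)]
2. After x ≤ 8: [(6,0) (8,0) (8,86/5) (6,79/5)]
3. After y ≥ 6: [(6,6) (8,6) (8,86/5) (6,79/5)]
4. After y ≤ 17: [(6,6) (8,6) (8,17) (54/7,17) (6,79/5)]
5. Canonical ring: [(6,6) (8,6) (8,17) (54/7,17) (6,79/5)]

Clipped polygon: [(6,6) (8,6) (8,17) (54/7,17) (6,79/5)]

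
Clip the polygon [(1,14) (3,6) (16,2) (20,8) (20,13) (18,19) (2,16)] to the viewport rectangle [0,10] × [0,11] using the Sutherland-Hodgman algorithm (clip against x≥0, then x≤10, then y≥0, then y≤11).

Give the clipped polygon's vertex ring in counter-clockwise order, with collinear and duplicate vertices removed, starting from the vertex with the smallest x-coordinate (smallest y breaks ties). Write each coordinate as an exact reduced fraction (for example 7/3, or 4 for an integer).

Clipped polygon: [(7/4,11) (3,6) (10,50/13) (10,11)]

1. After x ≥ 0: [(1,14) (3,6) (16,2) (20,8) (20,13) (18,19) (2,16)]
2. After x ≤ 10: [(1,14) (3,6) (10,50/13) (10,35/2) (2,16)]
3. After y ≥ 0: [(1,14) (3,6) (10,50/13) (10,35/2) (2,16)]
4. After y ≤ 11: [(7/4,11) (3,6) (10,50/13) (10,11)]
5. Canonical ring: [(7/4,11) (3,6) (10,50/13) (10,11)]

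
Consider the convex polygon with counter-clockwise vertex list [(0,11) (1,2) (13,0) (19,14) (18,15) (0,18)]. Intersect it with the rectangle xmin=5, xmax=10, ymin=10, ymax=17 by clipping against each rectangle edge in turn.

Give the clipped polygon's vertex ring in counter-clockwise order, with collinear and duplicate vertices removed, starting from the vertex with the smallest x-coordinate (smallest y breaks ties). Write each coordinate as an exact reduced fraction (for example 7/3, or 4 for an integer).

1. After x ≥ 5: [(5,4/3) (13,0) (19,14) (18,15) (5,103/6)]
2. After x ≤ 10: [(5,4/3) (10,1/2) (10,49/3) (5,103/6)]
3. After y ≥ 10: [(5,10) (10,10) (10,49/3) (5,103/6)]
4. After y ≤ 17: [(5,17) (5,10) (10,10) (10,49/3) (6,17)]
5. Canonical ring: [(5,10) (10,10) (10,49/3) (6,17) (5,17)]

Clipped polygon: [(5,10) (10,10) (10,49/3) (6,17) (5,17)]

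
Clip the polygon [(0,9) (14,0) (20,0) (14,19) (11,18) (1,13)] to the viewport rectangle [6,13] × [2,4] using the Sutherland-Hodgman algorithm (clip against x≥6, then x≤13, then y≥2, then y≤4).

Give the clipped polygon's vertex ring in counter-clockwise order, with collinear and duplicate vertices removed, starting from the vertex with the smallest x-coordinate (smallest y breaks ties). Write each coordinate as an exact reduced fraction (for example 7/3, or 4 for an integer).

Clipped polygon: [(70/9,4) (98/9,2) (13,2) (13,4)]

1. After x ≥ 6: [(6,36/7) (14,0) (20,0) (14,19) (11,18) (6,31/2)]
2. After x ≤ 13: [(6,36/7) (13,9/14) (13,56/3) (11,18) (6,31/2)]
3. After y ≥ 2: [(6,36/7) (98/9,2) (13,2) (13,56/3) (11,18) (6,31/2)]
4. After y ≤ 4: [(70/9,4) (98/9,2) (13,2) (13,4)]
5. Canonical ring: [(70/9,4) (98/9,2) (13,2) (13,4)]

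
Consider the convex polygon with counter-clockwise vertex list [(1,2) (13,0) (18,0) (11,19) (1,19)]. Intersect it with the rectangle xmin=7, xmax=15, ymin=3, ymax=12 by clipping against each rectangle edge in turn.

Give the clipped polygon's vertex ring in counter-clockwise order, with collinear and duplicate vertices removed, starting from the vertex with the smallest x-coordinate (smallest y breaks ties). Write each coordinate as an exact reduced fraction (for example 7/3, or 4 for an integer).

Clipped polygon: [(7,3) (15,3) (15,57/7) (258/19,12) (7,12)]

1. After x ≥ 7: [(7,1) (13,0) (18,0) (11,19) (7,19)]
2. After x ≤ 15: [(7,1) (13,0) (15,0) (15,57/7) (11,19) (7,19)]
3. After y ≥ 3: [(7,3) (15,3) (15,57/7) (11,19) (7,19)]
4. After y ≤ 12: [(7,12) (7,3) (15,3) (15,57/7) (258/19,12)]
5. Canonical ring: [(7,3) (15,3) (15,57/7) (258/19,12) (7,12)]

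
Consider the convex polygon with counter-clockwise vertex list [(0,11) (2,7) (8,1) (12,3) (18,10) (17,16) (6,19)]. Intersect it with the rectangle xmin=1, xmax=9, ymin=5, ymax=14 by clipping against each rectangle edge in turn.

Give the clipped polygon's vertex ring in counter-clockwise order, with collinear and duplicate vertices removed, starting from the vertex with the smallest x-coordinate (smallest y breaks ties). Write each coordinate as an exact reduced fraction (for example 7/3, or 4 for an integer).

1. After x ≥ 1: [(1,37/3) (1,9) (2,7) (8,1) (12,3) (18,10) (17,16) (6,19)]
2. After x ≤ 9: [(1,37/3) (1,9) (2,7) (8,1) (9,3/2) (9,200/11) (6,19)]
3. After y ≥ 5: [(1,37/3) (1,9) (2,7) (4,5) (9,5) (9,200/11) (6,19)]
4. After y ≤ 14: [(9/4,14) (1,37/3) (1,9) (2,7) (4,5) (9,5) (9,14)]
5. Canonical ring: [(1,9) (2,7) (4,5) (9,5) (9,14) (9/4,14) (1,37/3)]

Clipped polygon: [(1,9) (2,7) (4,5) (9,5) (9,14) (9/4,14) (1,37/3)]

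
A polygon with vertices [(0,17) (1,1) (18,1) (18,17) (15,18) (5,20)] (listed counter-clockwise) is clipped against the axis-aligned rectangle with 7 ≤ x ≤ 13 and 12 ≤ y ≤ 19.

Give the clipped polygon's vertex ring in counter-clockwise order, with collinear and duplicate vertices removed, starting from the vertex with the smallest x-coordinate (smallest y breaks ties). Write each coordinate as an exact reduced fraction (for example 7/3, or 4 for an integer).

1. After x ≥ 7: [(7,1) (18,1) (18,17) (15,18) (7,98/5)]
2. After x ≤ 13: [(7,1) (13,1) (13,92/5) (7,98/5)]
3. After y ≥ 12: [(7,12) (13,12) (13,92/5) (7,98/5)]
4. After y ≤ 19: [(7,19) (7,12) (13,12) (13,92/5) (10,19)]
5. Canonical ring: [(7,12) (13,12) (13,92/5) (10,19) (7,19)]

Clipped polygon: [(7,12) (13,12) (13,92/5) (10,19) (7,19)]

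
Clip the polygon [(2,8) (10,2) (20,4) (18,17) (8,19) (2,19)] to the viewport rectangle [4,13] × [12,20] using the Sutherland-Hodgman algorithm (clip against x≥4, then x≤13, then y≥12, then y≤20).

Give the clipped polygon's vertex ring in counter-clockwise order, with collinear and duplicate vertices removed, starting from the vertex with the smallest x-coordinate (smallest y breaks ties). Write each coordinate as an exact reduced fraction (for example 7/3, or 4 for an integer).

1. After x ≥ 4: [(4,13/2) (10,2) (20,4) (18,17) (8,19) (4,19)]
2. After x ≤ 13: [(4,13/2) (10,2) (13,13/5) (13,18) (8,19) (4,19)]
3. After y ≥ 12: [(4,12) (13,12) (13,18) (8,19) (4,19)]
4. After y ≤ 20: [(4,12) (13,12) (13,18) (8,19) (4,19)]
5. Canonical ring: [(4,12) (13,12) (13,18) (8,19) (4,19)]

Clipped polygon: [(4,12) (13,12) (13,18) (8,19) (4,19)]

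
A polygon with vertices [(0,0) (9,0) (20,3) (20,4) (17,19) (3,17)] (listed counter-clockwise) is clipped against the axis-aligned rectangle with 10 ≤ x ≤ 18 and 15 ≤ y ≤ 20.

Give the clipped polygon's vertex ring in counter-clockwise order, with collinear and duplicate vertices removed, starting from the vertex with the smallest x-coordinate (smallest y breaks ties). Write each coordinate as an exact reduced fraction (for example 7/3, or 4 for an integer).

Clipped polygon: [(10,15) (89/5,15) (17,19) (10,18)]

1. After x ≥ 10: [(10,3/11) (20,3) (20,4) (17,19) (10,18)]
2. After x ≤ 18: [(10,3/11) (18,27/11) (18,14) (17,19) (10,18)]
3. After y ≥ 15: [(10,15) (89/5,15) (17,19) (10,18)]
4. After y ≤ 20: [(10,15) (89/5,15) (17,19) (10,18)]
5. Canonical ring: [(10,15) (89/5,15) (17,19) (10,18)]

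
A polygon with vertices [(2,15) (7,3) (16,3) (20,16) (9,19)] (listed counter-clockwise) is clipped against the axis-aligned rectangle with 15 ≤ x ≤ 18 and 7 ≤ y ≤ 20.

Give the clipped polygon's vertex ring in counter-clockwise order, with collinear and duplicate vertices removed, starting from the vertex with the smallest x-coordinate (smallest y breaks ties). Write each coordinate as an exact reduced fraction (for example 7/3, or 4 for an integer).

1. After x ≥ 15: [(15,3) (16,3) (20,16) (15,191/11)]
2. After x ≤ 18: [(15,3) (16,3) (18,19/2) (18,182/11) (15,191/11)]
3. After y ≥ 7: [(15,7) (224/13,7) (18,19/2) (18,182/11) (15,191/11)]
4. After y ≤ 20: [(15,7) (224/13,7) (18,19/2) (18,182/11) (15,191/11)]
5. Canonical ring: [(15,7) (224/13,7) (18,19/2) (18,182/11) (15,191/11)]

Clipped polygon: [(15,7) (224/13,7) (18,19/2) (18,182/11) (15,191/11)]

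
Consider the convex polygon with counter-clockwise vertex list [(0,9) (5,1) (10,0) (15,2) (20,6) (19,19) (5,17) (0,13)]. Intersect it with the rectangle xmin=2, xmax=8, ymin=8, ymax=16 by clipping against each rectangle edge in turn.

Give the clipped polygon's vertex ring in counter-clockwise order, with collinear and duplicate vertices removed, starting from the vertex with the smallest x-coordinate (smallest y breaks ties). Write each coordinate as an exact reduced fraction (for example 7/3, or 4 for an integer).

Clipped polygon: [(2,8) (8,8) (8,16) (15/4,16) (2,73/5)]

1. After x ≥ 2: [(2,29/5) (5,1) (10,0) (15,2) (20,6) (19,19) (5,17) (2,73/5)]
2. After x ≤ 8: [(2,29/5) (5,1) (8,2/5) (8,122/7) (5,17) (2,73/5)]
3. After y ≥ 8: [(2,8) (8,8) (8,122/7) (5,17) (2,73/5)]
4. After y ≤ 16: [(2,8) (8,8) (8,16) (15/4,16) (2,73/5)]
5. Canonical ring: [(2,8) (8,8) (8,16) (15/4,16) (2,73/5)]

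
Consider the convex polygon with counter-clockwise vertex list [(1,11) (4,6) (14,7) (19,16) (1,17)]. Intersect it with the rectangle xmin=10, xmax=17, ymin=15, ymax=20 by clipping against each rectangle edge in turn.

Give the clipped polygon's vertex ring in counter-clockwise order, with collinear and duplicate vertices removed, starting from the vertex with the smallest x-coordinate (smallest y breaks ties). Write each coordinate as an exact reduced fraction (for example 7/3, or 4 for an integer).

Clipped polygon: [(10,15) (17,15) (17,145/9) (10,33/2)]

1. After x ≥ 10: [(10,33/5) (14,7) (19,16) (10,33/2)]
2. After x ≤ 17: [(10,33/5) (14,7) (17,62/5) (17,145/9) (10,33/2)]
3. After y ≥ 15: [(10,15) (17,15) (17,145/9) (10,33/2)]
4. After y ≤ 20: [(10,15) (17,15) (17,145/9) (10,33/2)]
5. Canonical ring: [(10,15) (17,15) (17,145/9) (10,33/2)]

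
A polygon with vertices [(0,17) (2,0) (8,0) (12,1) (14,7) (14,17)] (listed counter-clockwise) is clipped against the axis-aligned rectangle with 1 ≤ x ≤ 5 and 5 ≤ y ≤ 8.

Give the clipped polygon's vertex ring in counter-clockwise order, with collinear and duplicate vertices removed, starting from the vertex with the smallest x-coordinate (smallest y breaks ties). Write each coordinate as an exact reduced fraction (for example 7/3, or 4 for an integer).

Clipped polygon: [(18/17,8) (24/17,5) (5,5) (5,8)]

1. After x ≥ 1: [(1,17) (1,17/2) (2,0) (8,0) (12,1) (14,7) (14,17)]
2. After x ≤ 5: [(5,17) (1,17) (1,17/2) (2,0) (5,0)]
3. After y ≥ 5: [(5,5) (5,17) (1,17) (1,17/2) (24/17,5)]
4. After y ≤ 8: [(5,5) (5,8) (18/17,8) (24/17,5)]
5. Canonical ring: [(18/17,8) (24/17,5) (5,5) (5,8)]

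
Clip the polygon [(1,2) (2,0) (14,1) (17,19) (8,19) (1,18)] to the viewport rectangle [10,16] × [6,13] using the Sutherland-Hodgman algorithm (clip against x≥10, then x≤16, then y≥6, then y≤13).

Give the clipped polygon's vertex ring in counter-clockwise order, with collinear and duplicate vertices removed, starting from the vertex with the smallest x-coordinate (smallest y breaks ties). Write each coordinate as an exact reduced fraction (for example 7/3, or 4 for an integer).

1. After x ≥ 10: [(10,2/3) (14,1) (17,19) (10,19)]
2. After x ≤ 16: [(10,2/3) (14,1) (16,13) (16,19) (10,19)]
3. After y ≥ 6: [(10,6) (89/6,6) (16,13) (16,19) (10,19)]
4. After y ≤ 13: [(10,13) (10,6) (89/6,6) (16,13) (16,13)]
5. Canonical ring: [(10,6) (89/6,6) (16,13) (10,13)]

Clipped polygon: [(10,6) (89/6,6) (16,13) (10,13)]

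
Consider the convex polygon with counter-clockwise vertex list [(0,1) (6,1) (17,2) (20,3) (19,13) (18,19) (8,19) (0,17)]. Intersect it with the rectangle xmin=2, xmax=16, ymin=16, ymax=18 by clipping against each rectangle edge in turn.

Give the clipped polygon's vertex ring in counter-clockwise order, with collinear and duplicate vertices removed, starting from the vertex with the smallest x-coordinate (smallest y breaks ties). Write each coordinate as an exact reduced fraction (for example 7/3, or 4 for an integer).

Clipped polygon: [(2,16) (16,16) (16,18) (4,18) (2,35/2)]

1. After x ≥ 2: [(2,1) (6,1) (17,2) (20,3) (19,13) (18,19) (8,19) (2,35/2)]
2. After x ≤ 16: [(2,1) (6,1) (16,21/11) (16,19) (8,19) (2,35/2)]
3. After y ≥ 16: [(2,16) (16,16) (16,19) (8,19) (2,35/2)]
4. After y ≤ 18: [(2,16) (16,16) (16,18) (4,18) (2,35/2)]
5. Canonical ring: [(2,16) (16,16) (16,18) (4,18) (2,35/2)]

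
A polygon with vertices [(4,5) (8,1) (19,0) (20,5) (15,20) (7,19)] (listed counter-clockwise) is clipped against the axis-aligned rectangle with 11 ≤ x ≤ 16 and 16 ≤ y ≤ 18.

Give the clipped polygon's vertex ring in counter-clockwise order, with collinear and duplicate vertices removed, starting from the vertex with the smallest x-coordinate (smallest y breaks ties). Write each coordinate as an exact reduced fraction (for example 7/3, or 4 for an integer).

1. After x ≥ 11: [(11,8/11) (19,0) (20,5) (15,20) (11,39/2)]
2. After x ≤ 16: [(11,8/11) (16,3/11) (16,17) (15,20) (11,39/2)]
3. After y ≥ 16: [(11,16) (16,16) (16,17) (15,20) (11,39/2)]
4. After y ≤ 18: [(11,18) (11,16) (16,16) (16,17) (47/3,18)]
5. Canonical ring: [(11,16) (16,16) (16,17) (47/3,18) (11,18)]

Clipped polygon: [(11,16) (16,16) (16,17) (47/3,18) (11,18)]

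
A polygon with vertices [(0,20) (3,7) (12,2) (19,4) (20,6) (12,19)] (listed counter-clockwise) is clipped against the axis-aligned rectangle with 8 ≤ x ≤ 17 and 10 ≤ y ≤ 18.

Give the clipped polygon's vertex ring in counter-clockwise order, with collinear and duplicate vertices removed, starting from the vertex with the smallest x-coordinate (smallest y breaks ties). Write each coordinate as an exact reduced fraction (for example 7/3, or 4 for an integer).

Clipped polygon: [(8,10) (17,10) (17,87/8) (164/13,18) (8,18)]

1. After x ≥ 8: [(8,58/3) (8,38/9) (12,2) (19,4) (20,6) (12,19)]
2. After x ≤ 17: [(8,58/3) (8,38/9) (12,2) (17,24/7) (17,87/8) (12,19)]
3. After y ≥ 10: [(8,58/3) (8,10) (17,10) (17,87/8) (12,19)]
4. After y ≤ 18: [(8,18) (8,10) (17,10) (17,87/8) (164/13,18)]
5. Canonical ring: [(8,10) (17,10) (17,87/8) (164/13,18) (8,18)]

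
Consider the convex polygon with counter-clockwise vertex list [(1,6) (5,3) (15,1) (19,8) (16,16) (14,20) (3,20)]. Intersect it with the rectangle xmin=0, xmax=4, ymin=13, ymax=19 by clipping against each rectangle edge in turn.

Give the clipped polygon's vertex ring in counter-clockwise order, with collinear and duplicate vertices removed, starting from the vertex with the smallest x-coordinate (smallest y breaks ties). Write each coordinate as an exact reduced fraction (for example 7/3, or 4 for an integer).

Clipped polygon: [(2,13) (4,13) (4,19) (20/7,19)]

1. After x ≥ 0: [(1,6) (5,3) (15,1) (19,8) (16,16) (14,20) (3,20)]
2. After x ≤ 4: [(1,6) (4,15/4) (4,20) (3,20)]
3. After y ≥ 13: [(2,13) (4,13) (4,20) (3,20)]
4. After y ≤ 19: [(20/7,19) (2,13) (4,13) (4,19)]
5. Canonical ring: [(2,13) (4,13) (4,19) (20/7,19)]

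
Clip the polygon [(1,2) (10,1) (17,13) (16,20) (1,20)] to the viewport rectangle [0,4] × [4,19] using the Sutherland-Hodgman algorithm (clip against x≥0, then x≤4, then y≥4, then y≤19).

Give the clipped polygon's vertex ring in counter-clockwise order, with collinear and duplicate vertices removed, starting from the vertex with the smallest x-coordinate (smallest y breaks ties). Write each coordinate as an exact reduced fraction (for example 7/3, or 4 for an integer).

Clipped polygon: [(1,4) (4,4) (4,19) (1,19)]

1. After x ≥ 0: [(1,2) (10,1) (17,13) (16,20) (1,20)]
2. After x ≤ 4: [(1,2) (4,5/3) (4,20) (1,20)]
3. After y ≥ 4: [(1,4) (4,4) (4,20) (1,20)]
4. After y ≤ 19: [(1,19) (1,4) (4,4) (4,19)]
5. Canonical ring: [(1,4) (4,4) (4,19) (1,19)]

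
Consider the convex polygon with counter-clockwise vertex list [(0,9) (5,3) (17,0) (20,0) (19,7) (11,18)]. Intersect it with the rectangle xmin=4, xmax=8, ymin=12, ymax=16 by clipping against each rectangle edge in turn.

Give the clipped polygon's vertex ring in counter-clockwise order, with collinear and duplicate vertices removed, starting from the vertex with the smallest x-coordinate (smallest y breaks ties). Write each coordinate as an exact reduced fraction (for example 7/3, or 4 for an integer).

1. After x ≥ 4: [(4,135/11) (4,21/5) (5,3) (17,0) (20,0) (19,7) (11,18)]
2. After x ≤ 8: [(8,171/11) (4,135/11) (4,21/5) (5,3) (8,9/4)]
3. After y ≥ 12: [(8,12) (8,171/11) (4,135/11) (4,12)]
4. After y ≤ 16: [(8,12) (8,171/11) (4,135/11) (4,12)]
5. Canonical ring: [(4,12) (8,12) (8,171/11) (4,135/11)]

Clipped polygon: [(4,12) (8,12) (8,171/11) (4,135/11)]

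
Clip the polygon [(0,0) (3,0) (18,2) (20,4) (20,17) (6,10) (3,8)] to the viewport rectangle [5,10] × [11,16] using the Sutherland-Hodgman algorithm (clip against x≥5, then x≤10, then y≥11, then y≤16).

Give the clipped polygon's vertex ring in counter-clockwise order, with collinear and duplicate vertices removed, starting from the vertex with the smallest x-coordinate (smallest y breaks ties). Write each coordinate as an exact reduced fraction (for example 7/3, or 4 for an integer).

Clipped polygon: [(8,11) (10,11) (10,12)]

1. After x ≥ 5: [(5,4/15) (18,2) (20,4) (20,17) (6,10) (5,28/3)]
2. After x ≤ 10: [(5,4/15) (10,14/15) (10,12) (6,10) (5,28/3)]
3. After y ≥ 11: [(10,11) (10,12) (8,11)]
4. After y ≤ 16: [(10,11) (10,12) (8,11)]
5. Canonical ring: [(8,11) (10,11) (10,12)]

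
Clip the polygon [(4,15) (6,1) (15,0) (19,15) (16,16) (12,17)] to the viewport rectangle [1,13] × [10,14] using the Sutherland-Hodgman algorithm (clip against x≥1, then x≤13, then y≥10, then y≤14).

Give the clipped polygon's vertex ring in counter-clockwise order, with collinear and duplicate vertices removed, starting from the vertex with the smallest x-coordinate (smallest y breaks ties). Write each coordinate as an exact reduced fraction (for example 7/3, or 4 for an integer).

1. After x ≥ 1: [(4,15) (6,1) (15,0) (19,15) (16,16) (12,17)]
2. After x ≤ 13: [(4,15) (6,1) (13,2/9) (13,67/4) (12,17)]
3. After y ≥ 10: [(4,15) (33/7,10) (13,10) (13,67/4) (12,17)]
4. After y ≤ 14: [(29/7,14) (33/7,10) (13,10) (13,14)]
5. Canonical ring: [(29/7,14) (33/7,10) (13,10) (13,14)]

Clipped polygon: [(29/7,14) (33/7,10) (13,10) (13,14)]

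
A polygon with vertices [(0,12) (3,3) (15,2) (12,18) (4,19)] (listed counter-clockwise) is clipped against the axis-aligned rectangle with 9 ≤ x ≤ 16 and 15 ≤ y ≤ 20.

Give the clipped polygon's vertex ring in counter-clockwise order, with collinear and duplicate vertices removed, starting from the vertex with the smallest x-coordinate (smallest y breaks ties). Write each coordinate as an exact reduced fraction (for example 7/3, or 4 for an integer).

1. After x ≥ 9: [(9,5/2) (15,2) (12,18) (9,147/8)]
2. After x ≤ 16: [(9,5/2) (15,2) (12,18) (9,147/8)]
3. After y ≥ 15: [(9,15) (201/16,15) (12,18) (9,147/8)]
4. After y ≤ 20: [(9,15) (201/16,15) (12,18) (9,147/8)]
5. Canonical ring: [(9,15) (201/16,15) (12,18) (9,147/8)]

Clipped polygon: [(9,15) (201/16,15) (12,18) (9,147/8)]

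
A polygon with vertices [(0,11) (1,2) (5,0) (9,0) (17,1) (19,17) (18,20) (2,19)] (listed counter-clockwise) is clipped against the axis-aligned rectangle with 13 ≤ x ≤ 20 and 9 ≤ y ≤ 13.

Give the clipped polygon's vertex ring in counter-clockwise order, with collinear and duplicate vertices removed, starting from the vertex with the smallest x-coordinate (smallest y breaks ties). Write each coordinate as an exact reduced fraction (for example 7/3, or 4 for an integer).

Clipped polygon: [(13,9) (18,9) (37/2,13) (13,13)]

1. After x ≥ 13: [(13,1/2) (17,1) (19,17) (18,20) (13,315/16)]
2. After x ≤ 20: [(13,1/2) (17,1) (19,17) (18,20) (13,315/16)]
3. After y ≥ 9: [(13,9) (18,9) (19,17) (18,20) (13,315/16)]
4. After y ≤ 13: [(13,13) (13,9) (18,9) (37/2,13)]
5. Canonical ring: [(13,9) (18,9) (37/2,13) (13,13)]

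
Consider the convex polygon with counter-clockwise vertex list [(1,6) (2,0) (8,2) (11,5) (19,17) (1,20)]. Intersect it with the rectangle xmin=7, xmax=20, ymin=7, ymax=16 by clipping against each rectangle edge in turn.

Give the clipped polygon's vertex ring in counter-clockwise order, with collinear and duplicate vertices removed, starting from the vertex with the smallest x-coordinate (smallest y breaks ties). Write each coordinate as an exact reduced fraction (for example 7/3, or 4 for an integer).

1. After x ≥ 7: [(7,5/3) (8,2) (11,5) (19,17) (7,19)]
2. After x ≤ 20: [(7,5/3) (8,2) (11,5) (19,17) (7,19)]
3. After y ≥ 7: [(7,7) (37/3,7) (19,17) (7,19)]
4. After y ≤ 16: [(7,16) (7,7) (37/3,7) (55/3,16)]
5. Canonical ring: [(7,7) (37/3,7) (55/3,16) (7,16)]

Clipped polygon: [(7,7) (37/3,7) (55/3,16) (7,16)]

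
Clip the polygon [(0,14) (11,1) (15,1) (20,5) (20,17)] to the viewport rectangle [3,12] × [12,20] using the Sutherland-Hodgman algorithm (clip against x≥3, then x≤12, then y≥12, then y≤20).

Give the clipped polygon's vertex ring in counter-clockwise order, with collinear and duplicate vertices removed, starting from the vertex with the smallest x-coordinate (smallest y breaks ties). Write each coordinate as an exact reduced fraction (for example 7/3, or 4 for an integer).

Clipped polygon: [(3,12) (12,12) (12,79/5) (3,289/20)]

1. After x ≥ 3: [(3,289/20) (3,115/11) (11,1) (15,1) (20,5) (20,17)]
2. After x ≤ 12: [(12,79/5) (3,289/20) (3,115/11) (11,1) (12,1)]
3. After y ≥ 12: [(12,12) (12,79/5) (3,289/20) (3,12)]
4. After y ≤ 20: [(12,12) (12,79/5) (3,289/20) (3,12)]
5. Canonical ring: [(3,12) (12,12) (12,79/5) (3,289/20)]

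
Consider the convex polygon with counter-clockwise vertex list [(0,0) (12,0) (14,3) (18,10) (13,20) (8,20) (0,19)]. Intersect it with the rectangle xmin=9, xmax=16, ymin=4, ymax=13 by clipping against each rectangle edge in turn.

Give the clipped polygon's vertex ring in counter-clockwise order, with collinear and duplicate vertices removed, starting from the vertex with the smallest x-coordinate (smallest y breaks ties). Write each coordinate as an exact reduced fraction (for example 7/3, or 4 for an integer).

1. After x ≥ 9: [(9,0) (12,0) (14,3) (18,10) (13,20) (9,20)]
2. After x ≤ 16: [(9,0) (12,0) (14,3) (16,13/2) (16,14) (13,20) (9,20)]
3. After y ≥ 4: [(9,4) (102/7,4) (16,13/2) (16,14) (13,20) (9,20)]
4. After y ≤ 13: [(9,13) (9,4) (102/7,4) (16,13/2) (16,13)]
5. Canonical ring: [(9,4) (102/7,4) (16,13/2) (16,13) (9,13)]

Clipped polygon: [(9,4) (102/7,4) (16,13/2) (16,13) (9,13)]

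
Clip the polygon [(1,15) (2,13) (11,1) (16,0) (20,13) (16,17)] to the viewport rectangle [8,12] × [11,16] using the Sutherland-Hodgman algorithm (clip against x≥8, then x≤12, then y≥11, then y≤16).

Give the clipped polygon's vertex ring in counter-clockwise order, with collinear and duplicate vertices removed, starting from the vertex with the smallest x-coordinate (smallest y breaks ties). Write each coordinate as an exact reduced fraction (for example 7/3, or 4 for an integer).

Clipped polygon: [(8,11) (12,11) (12,16) (17/2,16) (8,239/15)]

1. After x ≥ 8: [(8,239/15) (8,5) (11,1) (16,0) (20,13) (16,17)]
2. After x ≤ 12: [(12,247/15) (8,239/15) (8,5) (11,1) (12,4/5)]
3. After y ≥ 11: [(12,11) (12,247/15) (8,239/15) (8,11)]
4. After y ≤ 16: [(12,11) (12,16) (17/2,16) (8,239/15) (8,11)]
5. Canonical ring: [(8,11) (12,11) (12,16) (17/2,16) (8,239/15)]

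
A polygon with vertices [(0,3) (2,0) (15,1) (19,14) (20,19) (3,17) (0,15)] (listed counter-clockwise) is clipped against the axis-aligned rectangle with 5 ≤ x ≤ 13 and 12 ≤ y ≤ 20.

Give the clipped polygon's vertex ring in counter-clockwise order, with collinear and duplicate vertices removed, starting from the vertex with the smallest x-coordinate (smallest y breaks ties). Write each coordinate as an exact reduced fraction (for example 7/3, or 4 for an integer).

Clipped polygon: [(5,12) (13,12) (13,309/17) (5,293/17)]

1. After x ≥ 5: [(5,3/13) (15,1) (19,14) (20,19) (5,293/17)]
2. After x ≤ 13: [(5,3/13) (13,11/13) (13,309/17) (5,293/17)]
3. After y ≥ 12: [(5,12) (13,12) (13,309/17) (5,293/17)]
4. After y ≤ 20: [(5,12) (13,12) (13,309/17) (5,293/17)]
5. Canonical ring: [(5,12) (13,12) (13,309/17) (5,293/17)]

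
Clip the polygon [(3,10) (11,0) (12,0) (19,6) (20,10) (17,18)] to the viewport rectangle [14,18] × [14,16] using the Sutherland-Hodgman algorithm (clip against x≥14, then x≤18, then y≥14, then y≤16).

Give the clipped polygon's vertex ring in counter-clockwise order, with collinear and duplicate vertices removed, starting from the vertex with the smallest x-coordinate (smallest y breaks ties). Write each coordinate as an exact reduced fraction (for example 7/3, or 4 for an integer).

Clipped polygon: [(14,14) (18,14) (18,46/3) (71/4,16) (14,16)]

1. After x ≥ 14: [(14,114/7) (14,12/7) (19,6) (20,10) (17,18)]
2. After x ≤ 18: [(14,114/7) (14,12/7) (18,36/7) (18,46/3) (17,18)]
3. After y ≥ 14: [(14,114/7) (14,14) (18,14) (18,46/3) (17,18)]
4. After y ≤ 16: [(14,16) (14,14) (18,14) (18,46/3) (71/4,16)]
5. Canonical ring: [(14,14) (18,14) (18,46/3) (71/4,16) (14,16)]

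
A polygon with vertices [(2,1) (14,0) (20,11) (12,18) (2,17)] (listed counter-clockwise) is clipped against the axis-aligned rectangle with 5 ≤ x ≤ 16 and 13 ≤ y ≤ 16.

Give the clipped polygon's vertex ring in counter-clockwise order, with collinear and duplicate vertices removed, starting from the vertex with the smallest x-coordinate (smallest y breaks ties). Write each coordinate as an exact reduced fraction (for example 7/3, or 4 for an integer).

Clipped polygon: [(5,13) (16,13) (16,29/2) (100/7,16) (5,16)]

1. After x ≥ 5: [(5,3/4) (14,0) (20,11) (12,18) (5,173/10)]
2. After x ≤ 16: [(5,3/4) (14,0) (16,11/3) (16,29/2) (12,18) (5,173/10)]
3. After y ≥ 13: [(5,13) (16,13) (16,29/2) (12,18) (5,173/10)]
4. After y ≤ 16: [(5,16) (5,13) (16,13) (16,29/2) (100/7,16)]
5. Canonical ring: [(5,13) (16,13) (16,29/2) (100/7,16) (5,16)]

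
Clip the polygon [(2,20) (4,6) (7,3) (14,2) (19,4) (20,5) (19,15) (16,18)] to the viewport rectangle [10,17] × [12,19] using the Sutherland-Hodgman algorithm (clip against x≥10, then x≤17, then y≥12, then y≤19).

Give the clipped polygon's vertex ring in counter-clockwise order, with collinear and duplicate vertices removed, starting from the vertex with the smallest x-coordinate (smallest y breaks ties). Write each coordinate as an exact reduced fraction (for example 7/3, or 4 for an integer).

Clipped polygon: [(10,12) (17,12) (17,17) (16,18) (10,132/7)]

1. After x ≥ 10: [(10,132/7) (10,18/7) (14,2) (19,4) (20,5) (19,15) (16,18)]
2. After x ≤ 17: [(10,132/7) (10,18/7) (14,2) (17,16/5) (17,17) (16,18)]
3. After y ≥ 12: [(10,132/7) (10,12) (17,12) (17,17) (16,18)]
4. After y ≤ 19: [(10,132/7) (10,12) (17,12) (17,17) (16,18)]
5. Canonical ring: [(10,12) (17,12) (17,17) (16,18) (10,132/7)]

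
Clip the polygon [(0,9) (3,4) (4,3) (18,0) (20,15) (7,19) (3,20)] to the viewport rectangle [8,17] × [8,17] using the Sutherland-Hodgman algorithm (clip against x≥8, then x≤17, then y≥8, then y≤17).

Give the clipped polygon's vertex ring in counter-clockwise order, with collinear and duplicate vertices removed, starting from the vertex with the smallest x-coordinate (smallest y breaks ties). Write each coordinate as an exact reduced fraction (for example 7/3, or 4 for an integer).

1. After x ≥ 8: [(8,15/7) (18,0) (20,15) (8,243/13)]
2. After x ≤ 17: [(8,15/7) (17,3/14) (17,207/13) (8,243/13)]
3. After y ≥ 8: [(8,8) (17,8) (17,207/13) (8,243/13)]
4. After y ≤ 17: [(8,17) (8,8) (17,8) (17,207/13) (27/2,17)]
5. Canonical ring: [(8,8) (17,8) (17,207/13) (27/2,17) (8,17)]

Clipped polygon: [(8,8) (17,8) (17,207/13) (27/2,17) (8,17)]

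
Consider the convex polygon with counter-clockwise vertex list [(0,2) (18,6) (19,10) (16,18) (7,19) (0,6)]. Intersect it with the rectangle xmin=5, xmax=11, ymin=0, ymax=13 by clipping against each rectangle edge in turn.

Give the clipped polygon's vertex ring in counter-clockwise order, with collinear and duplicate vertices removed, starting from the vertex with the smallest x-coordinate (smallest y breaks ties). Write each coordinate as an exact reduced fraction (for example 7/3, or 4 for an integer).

1. After x ≥ 5: [(5,28/9) (18,6) (19,10) (16,18) (7,19) (5,107/7)]
2. After x ≤ 11: [(5,28/9) (11,40/9) (11,167/9) (7,19) (5,107/7)]
3. After y ≥ 0: [(5,28/9) (11,40/9) (11,167/9) (7,19) (5,107/7)]
4. After y ≤ 13: [(5,13) (5,28/9) (11,40/9) (11,13)]
5. Canonical ring: [(5,28/9) (11,40/9) (11,13) (5,13)]

Clipped polygon: [(5,28/9) (11,40/9) (11,13) (5,13)]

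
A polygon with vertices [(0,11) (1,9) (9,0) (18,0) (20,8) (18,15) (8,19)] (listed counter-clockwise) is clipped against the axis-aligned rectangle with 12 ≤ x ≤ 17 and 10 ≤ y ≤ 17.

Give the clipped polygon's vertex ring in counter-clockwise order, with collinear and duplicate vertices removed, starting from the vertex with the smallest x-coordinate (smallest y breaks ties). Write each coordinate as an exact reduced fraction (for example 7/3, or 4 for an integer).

Clipped polygon: [(12,10) (17,10) (17,77/5) (13,17) (12,17)]

1. After x ≥ 12: [(12,0) (18,0) (20,8) (18,15) (12,87/5)]
2. After x ≤ 17: [(12,0) (17,0) (17,77/5) (12,87/5)]
3. After y ≥ 10: [(12,10) (17,10) (17,77/5) (12,87/5)]
4. After y ≤ 17: [(12,17) (12,10) (17,10) (17,77/5) (13,17)]
5. Canonical ring: [(12,10) (17,10) (17,77/5) (13,17) (12,17)]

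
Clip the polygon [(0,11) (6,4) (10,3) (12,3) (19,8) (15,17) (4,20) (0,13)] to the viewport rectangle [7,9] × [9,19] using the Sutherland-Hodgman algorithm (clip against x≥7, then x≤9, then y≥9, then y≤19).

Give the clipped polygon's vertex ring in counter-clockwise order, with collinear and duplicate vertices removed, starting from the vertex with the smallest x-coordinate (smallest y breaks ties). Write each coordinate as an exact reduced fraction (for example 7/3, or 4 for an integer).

Clipped polygon: [(7,9) (9,9) (9,205/11) (23/3,19) (7,19)]

1. After x ≥ 7: [(7,15/4) (10,3) (12,3) (19,8) (15,17) (7,211/11)]
2. After x ≤ 9: [(7,15/4) (9,13/4) (9,205/11) (7,211/11)]
3. After y ≥ 9: [(7,9) (9,9) (9,205/11) (7,211/11)]
4. After y ≤ 19: [(7,19) (7,9) (9,9) (9,205/11) (23/3,19)]
5. Canonical ring: [(7,9) (9,9) (9,205/11) (23/3,19) (7,19)]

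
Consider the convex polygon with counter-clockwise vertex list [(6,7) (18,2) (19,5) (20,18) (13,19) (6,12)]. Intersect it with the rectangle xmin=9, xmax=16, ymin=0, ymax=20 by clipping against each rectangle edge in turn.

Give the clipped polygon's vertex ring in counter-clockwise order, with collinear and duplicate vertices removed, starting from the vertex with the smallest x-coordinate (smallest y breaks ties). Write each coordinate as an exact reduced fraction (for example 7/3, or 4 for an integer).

Clipped polygon: [(9,23/4) (16,17/6) (16,130/7) (13,19) (9,15)]

1. After x ≥ 9: [(9,23/4) (18,2) (19,5) (20,18) (13,19) (9,15)]
2. After x ≤ 16: [(9,23/4) (16,17/6) (16,130/7) (13,19) (9,15)]
3. After y ≥ 0: [(9,23/4) (16,17/6) (16,130/7) (13,19) (9,15)]
4. After y ≤ 20: [(9,23/4) (16,17/6) (16,130/7) (13,19) (9,15)]
5. Canonical ring: [(9,23/4) (16,17/6) (16,130/7) (13,19) (9,15)]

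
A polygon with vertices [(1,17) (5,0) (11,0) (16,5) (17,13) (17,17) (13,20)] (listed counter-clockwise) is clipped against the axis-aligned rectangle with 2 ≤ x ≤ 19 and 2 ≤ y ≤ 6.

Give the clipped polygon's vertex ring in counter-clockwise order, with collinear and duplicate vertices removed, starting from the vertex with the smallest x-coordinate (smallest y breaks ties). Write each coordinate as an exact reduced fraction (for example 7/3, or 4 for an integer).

Clipped polygon: [(61/17,6) (77/17,2) (13,2) (16,5) (129/8,6)]

1. After x ≥ 2: [(2,69/4) (2,51/4) (5,0) (11,0) (16,5) (17,13) (17,17) (13,20)]
2. After x ≤ 19: [(2,69/4) (2,51/4) (5,0) (11,0) (16,5) (17,13) (17,17) (13,20)]
3. After y ≥ 2: [(2,69/4) (2,51/4) (77/17,2) (13,2) (16,5) (17,13) (17,17) (13,20)]
4. After y ≤ 6: [(61/17,6) (77/17,2) (13,2) (16,5) (129/8,6)]
5. Canonical ring: [(61/17,6) (77/17,2) (13,2) (16,5) (129/8,6)]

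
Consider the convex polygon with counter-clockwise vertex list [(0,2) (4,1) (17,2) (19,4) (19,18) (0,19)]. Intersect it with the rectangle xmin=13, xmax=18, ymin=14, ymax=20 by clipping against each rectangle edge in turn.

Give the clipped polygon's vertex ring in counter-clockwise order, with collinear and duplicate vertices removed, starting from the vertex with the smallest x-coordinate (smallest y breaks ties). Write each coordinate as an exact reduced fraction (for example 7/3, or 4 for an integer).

1. After x ≥ 13: [(13,22/13) (17,2) (19,4) (19,18) (13,348/19)]
2. After x ≤ 18: [(13,22/13) (17,2) (18,3) (18,343/19) (13,348/19)]
3. After y ≥ 14: [(13,14) (18,14) (18,343/19) (13,348/19)]
4. After y ≤ 20: [(13,14) (18,14) (18,343/19) (13,348/19)]
5. Canonical ring: [(13,14) (18,14) (18,343/19) (13,348/19)]

Clipped polygon: [(13,14) (18,14) (18,343/19) (13,348/19)]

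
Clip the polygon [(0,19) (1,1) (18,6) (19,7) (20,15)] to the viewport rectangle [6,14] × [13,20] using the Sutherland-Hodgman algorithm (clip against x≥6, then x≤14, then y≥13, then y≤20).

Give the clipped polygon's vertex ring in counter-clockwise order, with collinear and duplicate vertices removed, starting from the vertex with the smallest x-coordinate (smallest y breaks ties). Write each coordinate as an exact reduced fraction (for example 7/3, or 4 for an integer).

Clipped polygon: [(6,13) (14,13) (14,81/5) (6,89/5)]

1. After x ≥ 6: [(6,89/5) (6,42/17) (18,6) (19,7) (20,15)]
2. After x ≤ 14: [(14,81/5) (6,89/5) (6,42/17) (14,82/17)]
3. After y ≥ 13: [(14,13) (14,81/5) (6,89/5) (6,13)]
4. After y ≤ 20: [(14,13) (14,81/5) (6,89/5) (6,13)]
5. Canonical ring: [(6,13) (14,13) (14,81/5) (6,89/5)]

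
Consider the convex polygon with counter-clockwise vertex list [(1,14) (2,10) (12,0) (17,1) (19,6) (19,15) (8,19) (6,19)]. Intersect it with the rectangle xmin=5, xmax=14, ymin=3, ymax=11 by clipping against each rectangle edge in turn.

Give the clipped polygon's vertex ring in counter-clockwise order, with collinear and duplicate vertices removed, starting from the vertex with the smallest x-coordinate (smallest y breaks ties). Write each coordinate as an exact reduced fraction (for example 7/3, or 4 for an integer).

1. After x ≥ 5: [(5,18) (5,7) (12,0) (17,1) (19,6) (19,15) (8,19) (6,19)]
2. After x ≤ 14: [(5,18) (5,7) (12,0) (14,2/5) (14,185/11) (8,19) (6,19)]
3. After y ≥ 3: [(5,18) (5,7) (9,3) (14,3) (14,185/11) (8,19) (6,19)]
4. After y ≤ 11: [(5,11) (5,7) (9,3) (14,3) (14,11)]
5. Canonical ring: [(5,7) (9,3) (14,3) (14,11) (5,11)]

Clipped polygon: [(5,7) (9,3) (14,3) (14,11) (5,11)]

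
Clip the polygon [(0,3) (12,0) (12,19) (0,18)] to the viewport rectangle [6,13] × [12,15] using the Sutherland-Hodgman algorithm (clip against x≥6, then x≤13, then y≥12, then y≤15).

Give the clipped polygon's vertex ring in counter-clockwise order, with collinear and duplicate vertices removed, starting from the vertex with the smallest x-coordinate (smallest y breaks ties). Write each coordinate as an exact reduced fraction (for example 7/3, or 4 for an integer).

1. After x ≥ 6: [(6,3/2) (12,0) (12,19) (6,37/2)]
2. After x ≤ 13: [(6,3/2) (12,0) (12,19) (6,37/2)]
3. After y ≥ 12: [(6,12) (12,12) (12,19) (6,37/2)]
4. After y ≤ 15: [(6,15) (6,12) (12,12) (12,15)]
5. Canonical ring: [(6,12) (12,12) (12,15) (6,15)]

Clipped polygon: [(6,12) (12,12) (12,15) (6,15)]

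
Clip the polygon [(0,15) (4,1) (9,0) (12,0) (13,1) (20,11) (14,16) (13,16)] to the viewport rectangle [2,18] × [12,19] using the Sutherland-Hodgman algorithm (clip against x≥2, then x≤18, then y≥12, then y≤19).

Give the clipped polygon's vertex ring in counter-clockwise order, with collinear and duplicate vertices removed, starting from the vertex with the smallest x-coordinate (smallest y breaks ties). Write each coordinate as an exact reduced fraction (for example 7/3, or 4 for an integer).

Clipped polygon: [(2,12) (18,12) (18,38/3) (14,16) (13,16) (2,197/13)]

1. After x ≥ 2: [(2,197/13) (2,8) (4,1) (9,0) (12,0) (13,1) (20,11) (14,16) (13,16)]
2. After x ≤ 18: [(2,197/13) (2,8) (4,1) (9,0) (12,0) (13,1) (18,57/7) (18,38/3) (14,16) (13,16)]
3. After y ≥ 12: [(2,197/13) (2,12) (18,12) (18,38/3) (14,16) (13,16)]
4. After y ≤ 19: [(2,197/13) (2,12) (18,12) (18,38/3) (14,16) (13,16)]
5. Canonical ring: [(2,12) (18,12) (18,38/3) (14,16) (13,16) (2,197/13)]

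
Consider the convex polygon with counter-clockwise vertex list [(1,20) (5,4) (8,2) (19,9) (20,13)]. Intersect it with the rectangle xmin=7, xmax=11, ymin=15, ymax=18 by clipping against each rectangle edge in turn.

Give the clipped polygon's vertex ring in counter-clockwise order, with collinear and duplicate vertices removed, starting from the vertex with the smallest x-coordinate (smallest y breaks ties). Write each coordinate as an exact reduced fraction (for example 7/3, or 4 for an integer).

1. After x ≥ 7: [(7,338/19) (7,8/3) (8,2) (19,9) (20,13)]
2. After x ≤ 11: [(11,310/19) (7,338/19) (7,8/3) (8,2) (11,43/11)]
3. After y ≥ 15: [(11,15) (11,310/19) (7,338/19) (7,15)]
4. After y ≤ 18: [(11,15) (11,310/19) (7,338/19) (7,15)]
5. Canonical ring: [(7,15) (11,15) (11,310/19) (7,338/19)]

Clipped polygon: [(7,15) (11,15) (11,310/19) (7,338/19)]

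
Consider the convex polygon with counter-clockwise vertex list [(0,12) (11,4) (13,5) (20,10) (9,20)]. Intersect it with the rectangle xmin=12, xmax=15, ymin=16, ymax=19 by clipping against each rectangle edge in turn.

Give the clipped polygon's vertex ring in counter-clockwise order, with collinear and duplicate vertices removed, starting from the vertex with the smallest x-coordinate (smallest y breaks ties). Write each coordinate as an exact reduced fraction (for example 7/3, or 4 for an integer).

1. After x ≥ 12: [(12,9/2) (13,5) (20,10) (12,190/11)]
2. After x ≤ 15: [(12,9/2) (13,5) (15,45/7) (15,160/11) (12,190/11)]
3. After y ≥ 16: [(12,16) (67/5,16) (12,190/11)]
4. After y ≤ 19: [(12,16) (67/5,16) (12,190/11)]
5. Canonical ring: [(12,16) (67/5,16) (12,190/11)]

Clipped polygon: [(12,16) (67/5,16) (12,190/11)]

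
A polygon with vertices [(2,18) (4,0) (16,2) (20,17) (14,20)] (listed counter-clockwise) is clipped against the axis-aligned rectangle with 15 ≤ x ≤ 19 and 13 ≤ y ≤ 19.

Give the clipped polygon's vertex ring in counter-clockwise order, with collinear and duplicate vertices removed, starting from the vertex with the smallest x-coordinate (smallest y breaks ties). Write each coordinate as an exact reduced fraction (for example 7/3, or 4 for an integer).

1. After x ≥ 15: [(15,11/6) (16,2) (20,17) (15,39/2)]
2. After x ≤ 19: [(15,11/6) (16,2) (19,53/4) (19,35/2) (15,39/2)]
3. After y ≥ 13: [(15,13) (284/15,13) (19,53/4) (19,35/2) (15,39/2)]
4. After y ≤ 19: [(15,19) (15,13) (284/15,13) (19,53/4) (19,35/2) (16,19)]
5. Canonical ring: [(15,13) (284/15,13) (19,53/4) (19,35/2) (16,19) (15,19)]

Clipped polygon: [(15,13) (284/15,13) (19,53/4) (19,35/2) (16,19) (15,19)]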